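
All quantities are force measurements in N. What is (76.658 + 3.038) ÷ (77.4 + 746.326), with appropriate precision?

0.09675

76.658 + 3.038 = 79.696, limited to 3 d.p. → 5 s.f.; 77.4 + 746.326 = 823.726, limited to 1 d.p. → 4 s.f.
Carrying full precision, 79.696 ÷ 823.726 = 0.0967506185309…; keep min(5, 4) = 4 s.f.
Rounded to 4 significant figures: 0.09675.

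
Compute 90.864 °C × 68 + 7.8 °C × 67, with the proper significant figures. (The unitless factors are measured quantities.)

6.7 × 10^3 °C

90.864 × 68 = 6178.752 → 6.2 × 10^3 °C (2 s.f., last digit at the 10^2 place).
7.8 × 67 = 522.6 → 5.2 × 10^2 °C (2 s.f., last digit at the 10^1 place).
Sum: 6701.352 °C; keep the coarser place, 10^2.
Result: 6.7 × 10^3 °C.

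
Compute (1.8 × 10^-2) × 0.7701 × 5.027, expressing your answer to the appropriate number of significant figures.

(1.8 × 10^-2) × 0.7701 × 5.027 = 0.0696832686
Multiplication/division keeps the fewest significant figures: 1.8 × 10^-2 → 2 s.f., 0.7701 → 4 s.f., 5.027 → 4 s.f.; limit is 2.
Rounded to 2 significant figures: 0.070.

0.070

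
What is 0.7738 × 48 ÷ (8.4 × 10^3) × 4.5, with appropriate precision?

0.7738 × 48 ÷ (8.4 × 10^3) × 4.5 = 0.0198977142857…
Multiplication/division keeps the fewest significant figures: 0.7738 → 4 s.f., 48 → 2 s.f., 8.4 × 10^3 → 2 s.f., 4.5 → 2 s.f.; limit is 2.
Rounded to 2 significant figures: 0.020.

0.020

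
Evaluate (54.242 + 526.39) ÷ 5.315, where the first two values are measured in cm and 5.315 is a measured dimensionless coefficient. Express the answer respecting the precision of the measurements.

54.242 cm + 526.39 cm = 580.632 cm; the sum is limited to 2 decimal places (5 s.f.).
Carrying full precision, 580.632 ÷ 5.315 = 109.244026341… cm; 5.315 has 4 s.f., so the result keeps min(5, 4) = 4 s.f.
Rounded to 4 significant figures: 109.2 cm.

109.2 cm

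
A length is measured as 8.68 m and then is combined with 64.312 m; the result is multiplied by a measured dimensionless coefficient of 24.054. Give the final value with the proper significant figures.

1756 m

8.68 m + 64.312 m = 72.992 m; the sum is limited to 2 decimal places (4 s.f.).
Carrying full precision, 72.992 × 24.054 = 1755.749568 m; 24.054 has 5 s.f., so the result keeps min(4, 5) = 4 s.f.
Rounded to 4 significant figures: 1756 m.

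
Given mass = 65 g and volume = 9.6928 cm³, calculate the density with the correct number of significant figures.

density = 65 g ÷ 9.6928 cm³ = 6.70600858369… g/cm³.
65 has 2 significant figures; 9.6928 has 5.
Division/multiplication keeps the fewest: 2 significant figures.
Rounded: 6.7 g/cm³.

6.7 g/cm³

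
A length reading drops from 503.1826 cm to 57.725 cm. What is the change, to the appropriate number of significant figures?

445.458 cm

503.1826 cm − 57.725 cm = 445.4576 cm.
Addition/subtraction keeps the fewest decimal places: 503.1826 → 4 decimal places, 57.725 → 3 decimal places; limit is 3.
Rounded to 3 decimal places: 445.458 cm.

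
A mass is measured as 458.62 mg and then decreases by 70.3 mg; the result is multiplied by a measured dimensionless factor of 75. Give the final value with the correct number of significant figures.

2.9 × 10⁴ mg

458.62 mg − 70.3 mg = 388.32 mg; the difference is limited to 1 decimal place (4 s.f.).
Carrying full precision, 388.32 × 75 = 29124 mg; 75 has 2 s.f., so the result keeps min(4, 2) = 2 s.f.
Rounded to 2 significant figures: 2.9 × 10⁴ mg.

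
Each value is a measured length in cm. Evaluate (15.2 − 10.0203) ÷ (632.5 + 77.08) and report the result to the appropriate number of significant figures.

0.0073

15.2 − 10.0203 = 5.1797, limited to 1 d.p. → 2 s.f.; 632.5 + 77.08 = 709.58, limited to 1 d.p. → 4 s.f.
Carrying full precision, 5.1797 ÷ 709.58 = 0.00729967022746…; keep min(2, 4) = 2 s.f.
Rounded to 2 significant figures: 0.0073.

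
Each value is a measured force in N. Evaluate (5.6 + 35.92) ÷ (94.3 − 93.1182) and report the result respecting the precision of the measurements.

5.6 + 35.92 = 41.52, limited to 1 d.p. → 3 s.f.; 94.3 − 93.1182 = 1.1818, limited to 1 d.p. → 2 s.f.
Carrying full precision, 41.52 ÷ 1.1818 = 35.1328481977…; keep min(3, 2) = 2 s.f.
Rounded to 2 significant figures: 35.

35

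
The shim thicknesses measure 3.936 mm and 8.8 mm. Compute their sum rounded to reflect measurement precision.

3.936 mm + 8.8 mm = 12.736 mm.
Addition/subtraction keeps the fewest decimal places: 3.936 → 3 decimal places, 8.8 → 1 decimal place; limit is 1.
Rounded to 1 decimal place: 12.7 mm.

12.7 mm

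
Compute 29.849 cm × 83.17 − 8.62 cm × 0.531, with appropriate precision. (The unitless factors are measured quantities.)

2478 cm

29.849 × 83.17 = 2482.54133 → 2483 cm (4 s.f., last digit at the 10^0 place).
8.62 × 0.531 = 4.57722 → 4.58 cm (3 s.f., last digit at the 10^-2 place).
Difference: 2477.96411 cm; keep the coarser place, 10^0.
Result: 2478 cm.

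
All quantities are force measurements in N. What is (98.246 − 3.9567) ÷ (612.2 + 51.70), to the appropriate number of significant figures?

0.1420

98.246 − 3.9567 = 94.2893, limited to 3 d.p. → 5 s.f.; 612.2 + 51.70 = 663.90, limited to 1 d.p. → 4 s.f.
Carrying full precision, 94.2893 ÷ 663.90 = 0.14202334689…; keep min(5, 4) = 4 s.f.
Rounded to 4 significant figures: 0.1420.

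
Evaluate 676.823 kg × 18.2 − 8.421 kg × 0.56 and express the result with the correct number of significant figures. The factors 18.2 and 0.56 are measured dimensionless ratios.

676.823 × 18.2 = 12318.1786 → 1.23 × 10⁴ kg (3 s.f., last digit at the 10^2 place).
8.421 × 0.56 = 4.71576 → 4.7 kg (2 s.f., last digit at the 10^-1 place).
Difference: 12313.46284 kg; keep the coarser place, 10^2.
Result: 1.23 × 10⁴ kg.

1.23 × 10⁴ kg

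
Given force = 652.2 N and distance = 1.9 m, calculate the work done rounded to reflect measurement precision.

work done = 652.2 N × 1.9 m = 1239.18 J.
652.2 has 4 significant figures; 1.9 has 2.
Division/multiplication keeps the fewest: 2 significant figures.
Rounded: 1.2 × 10³ J.

1.2 × 10³ J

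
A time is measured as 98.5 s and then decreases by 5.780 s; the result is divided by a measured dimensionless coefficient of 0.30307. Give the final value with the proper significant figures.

306 s

98.5 s − 5.780 s = 92.720 s; the difference is limited to 1 decimal place (3 s.f.).
Carrying full precision, 92.720 ÷ 0.30307 = 305.935922394… s; 0.30307 has 5 s.f., so the result keeps min(3, 5) = 3 s.f.
Rounded to 3 significant figures: 306 s.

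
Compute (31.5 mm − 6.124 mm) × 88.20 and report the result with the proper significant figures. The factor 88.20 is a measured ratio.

31.5 mm − 6.124 mm = 25.376 mm; the difference is limited to 1 decimal place (3 s.f.).
Carrying full precision, 25.376 × 88.20 = 2238.1632 mm; 88.20 has 4 s.f., so the result keeps min(3, 4) = 3 s.f.
Rounded to 3 significant figures: 2.24 × 10³ mm.

2.24 × 10³ mm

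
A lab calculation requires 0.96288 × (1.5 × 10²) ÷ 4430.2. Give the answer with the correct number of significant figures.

0.96288 × (1.5 × 10²) ÷ 4430.2 = 0.0326016884114…
Multiplication/division keeps the fewest significant figures: 0.96288 → 5 s.f., 1.5 × 10² → 2 s.f., 4430.2 → 5 s.f.; limit is 2.
Rounded to 2 significant figures: 3.3 × 10⁻².

3.3 × 10⁻²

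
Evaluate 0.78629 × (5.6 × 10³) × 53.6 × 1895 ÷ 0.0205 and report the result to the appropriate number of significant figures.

0.78629 × (5.6 × 10³) × 53.6 × 1895 ÷ 0.0205 = 2.18167935672 × 10^10…
Multiplication/division keeps the fewest significant figures: 0.78629 → 5 s.f., 5.6 × 10³ → 2 s.f., 53.6 → 3 s.f., 1895 → 4 s.f., 0.0205 → 3 s.f.; limit is 2.
Rounded to 2 significant figures: 2.2 × 10¹⁰.

2.2 × 10¹⁰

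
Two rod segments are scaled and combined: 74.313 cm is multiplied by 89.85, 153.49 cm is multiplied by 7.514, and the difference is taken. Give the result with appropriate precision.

5524 cm

74.313 × 89.85 = 6677.02305 → 6677 cm (4 s.f., last digit at the 10^0 place).
153.49 × 7.514 = 1153.32386 → 1153 cm (4 s.f., last digit at the 10^0 place).
Difference: 5523.69919 cm; keep the coarser place, 10^0.
Result: 5524 cm.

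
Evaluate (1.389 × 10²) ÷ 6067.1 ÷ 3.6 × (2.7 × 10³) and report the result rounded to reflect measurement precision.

(1.389 × 10²) ÷ 6067.1 ÷ 3.6 × (2.7 × 10³) = 17.1704768341…
Multiplication/division keeps the fewest significant figures: 1.389 × 10² → 4 s.f., 6067.1 → 5 s.f., 3.6 → 2 s.f., 2.7 × 10³ → 2 s.f.; limit is 2.
Rounded to 2 significant figures: 17.

17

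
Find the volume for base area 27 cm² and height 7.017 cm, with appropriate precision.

1.9 × 10^2 cm³

volume = 27 cm² × 7.017 cm = 189.459 cm³.
27 has 2 significant figures; 7.017 has 4.
Division/multiplication keeps the fewest: 2 significant figures.
Rounded: 1.9 × 10^2 cm³.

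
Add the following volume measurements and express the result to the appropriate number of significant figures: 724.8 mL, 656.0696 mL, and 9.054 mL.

1389.9 mL

724.8 mL + 656.0696 mL + 9.054 mL = 1389.9236 mL.
Addition/subtraction keeps the fewest decimal places: 724.8 → 1 decimal place, 656.0696 → 4 decimal places, 9.054 → 3 decimal places; limit is 1.
Rounded to 1 decimal place: 1389.9 mL.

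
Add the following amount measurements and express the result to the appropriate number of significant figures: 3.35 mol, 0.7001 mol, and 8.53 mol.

3.35 mol + 0.7001 mol + 8.53 mol = 12.5801 mol.
Addition/subtraction keeps the fewest decimal places: 3.35 → 2 decimal places, 0.7001 → 4 decimal places, 8.53 → 2 decimal places; limit is 2.
Rounded to 2 decimal places: 12.58 mol.

12.58 mol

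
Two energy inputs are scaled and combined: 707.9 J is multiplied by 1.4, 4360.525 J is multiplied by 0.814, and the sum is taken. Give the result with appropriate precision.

4.54 × 10³ J

707.9 × 1.4 = 991.06 → 9.9 × 10² J (2 s.f., last digit at the 10^1 place).
4360.525 × 0.814 = 3549.46735 → 3.55 × 10³ J (3 s.f., last digit at the 10^1 place).
Sum: 4540.52735 J; keep the coarser place, 10^1.
Result: 4.54 × 10³ J.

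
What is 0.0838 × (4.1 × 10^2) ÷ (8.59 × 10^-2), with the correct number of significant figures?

4.0 × 10^2

0.0838 × (4.1 × 10^2) ÷ (8.59 × 10^-2) = 399.976717113…
Multiplication/division keeps the fewest significant figures: 0.0838 → 3 s.f., 4.1 × 10^2 → 2 s.f., 8.59 × 10^-2 → 3 s.f.; limit is 2.
Rounded to 2 significant figures: 4.0 × 10^2.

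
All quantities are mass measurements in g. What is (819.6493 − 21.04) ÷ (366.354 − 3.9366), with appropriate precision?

2.2036

819.6493 − 21.04 = 798.6093, limited to 2 d.p. → 5 s.f.; 366.354 − 3.9366 = 362.4174, limited to 3 d.p. → 6 s.f.
Carrying full precision, 798.6093 ÷ 362.4174 = 2.20356224618…; keep min(5, 6) = 5 s.f.
Rounded to 5 significant figures: 2.2036.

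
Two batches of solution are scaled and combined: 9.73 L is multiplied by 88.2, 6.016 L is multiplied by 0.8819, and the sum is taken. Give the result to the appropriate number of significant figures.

9.73 × 88.2 = 858.186 → 858 L (3 s.f., last digit at the 10^0 place).
6.016 × 0.8819 = 5.3055104 → 5.306 L (4 s.f., last digit at the 10^-3 place).
Sum: 863.4915104 L; keep the coarser place, 10^0.
Result: 8.63 × 10² L.

8.63 × 10² L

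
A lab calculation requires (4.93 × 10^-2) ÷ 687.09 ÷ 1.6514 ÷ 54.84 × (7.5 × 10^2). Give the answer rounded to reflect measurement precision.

(4.93 × 10^-2) ÷ 687.09 ÷ 1.6514 ÷ 54.84 × (7.5 × 10^2) = 0.000594216666253…
Multiplication/division keeps the fewest significant figures: 4.93 × 10^-2 → 3 s.f., 687.09 → 5 s.f., 1.6514 → 5 s.f., 54.84 → 4 s.f., 7.5 × 10^2 → 2 s.f.; limit is 2.
Rounded to 2 significant figures: 5.9 × 10^-4.

5.9 × 10^-4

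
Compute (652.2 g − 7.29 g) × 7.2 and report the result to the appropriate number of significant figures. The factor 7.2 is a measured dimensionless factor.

4.6 × 10³ g

652.2 g − 7.29 g = 644.91 g; the difference is limited to 1 decimal place (4 s.f.).
Carrying full precision, 644.91 × 7.2 = 4643.352 g; 7.2 has 2 s.f., so the result keeps min(4, 2) = 2 s.f.
Rounded to 2 significant figures: 4.6 × 10³ g.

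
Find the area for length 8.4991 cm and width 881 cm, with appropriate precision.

7.49 × 10³ cm²

area = 8.4991 cm × 881 cm = 7487.7071 cm².
8.4991 has 5 significant figures; 881 has 3.
Division/multiplication keeps the fewest: 3 significant figures.
Rounded: 7.49 × 10³ cm².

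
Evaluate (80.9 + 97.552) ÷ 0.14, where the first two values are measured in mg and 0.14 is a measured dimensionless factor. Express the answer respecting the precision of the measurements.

80.9 mg + 97.552 mg = 178.452 mg; the sum is limited to 1 decimal place (4 s.f.).
Carrying full precision, 178.452 ÷ 0.14 = 1274.65714286… mg; 0.14 has 2 s.f., so the result keeps min(4, 2) = 2 s.f.
Rounded to 2 significant figures: 1.3 × 10^3 mg.

1.3 × 10^3 mg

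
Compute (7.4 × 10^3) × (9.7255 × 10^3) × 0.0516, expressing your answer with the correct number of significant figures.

3.7 × 10^6

(7.4 × 10^3) × (9.7255 × 10^3) × 0.0516 = 3713584.92
Multiplication/division keeps the fewest significant figures: 7.4 × 10^3 → 2 s.f., 9.7255 × 10^3 → 5 s.f., 0.0516 → 3 s.f.; limit is 2.
Rounded to 2 significant figures: 3.7 × 10^6.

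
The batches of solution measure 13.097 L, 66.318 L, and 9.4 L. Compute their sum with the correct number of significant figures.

13.097 L + 66.318 L + 9.4 L = 88.815 L.
Addition/subtraction keeps the fewest decimal places: 13.097 → 3 decimal places, 66.318 → 3 decimal places, 9.4 → 1 decimal place; limit is 1.
Rounded to 1 decimal place: 88.8 L.

88.8 L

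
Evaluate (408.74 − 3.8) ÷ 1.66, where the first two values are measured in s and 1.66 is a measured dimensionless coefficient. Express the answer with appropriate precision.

244 s

408.74 s − 3.8 s = 404.94 s; the difference is limited to 1 decimal place (4 s.f.).
Carrying full precision, 404.94 ÷ 1.66 = 243.939759036… s; 1.66 has 3 s.f., so the result keeps min(4, 3) = 3 s.f.
Rounded to 3 significant figures: 244 s.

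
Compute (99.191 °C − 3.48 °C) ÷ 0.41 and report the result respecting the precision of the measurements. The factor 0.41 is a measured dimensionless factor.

99.191 °C − 3.48 °C = 95.711 °C; the difference is limited to 2 decimal places (4 s.f.).
Carrying full precision, 95.711 ÷ 0.41 = 233.441463415… °C; 0.41 has 2 s.f., so the result keeps min(4, 2) = 2 s.f.
Rounded to 2 significant figures: 2.3 × 10² °C.

2.3 × 10² °C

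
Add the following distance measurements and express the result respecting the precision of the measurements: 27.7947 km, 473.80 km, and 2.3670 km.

27.7947 km + 473.80 km + 2.3670 km = 503.9617 km.
Addition/subtraction keeps the fewest decimal places: 27.7947 → 4 decimal places, 473.80 → 2 decimal places, 2.3670 → 4 decimal places; limit is 2.
Rounded to 2 decimal places: 503.96 km.

503.96 km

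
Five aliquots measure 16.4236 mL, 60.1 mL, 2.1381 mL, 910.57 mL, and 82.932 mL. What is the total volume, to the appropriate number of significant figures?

16.4236 mL + 60.1 mL + 2.1381 mL + 910.57 mL + 82.932 mL = 1072.1637 mL.
Addition/subtraction keeps the fewest decimal places: 16.4236 → 4 decimal places, 60.1 → 1 decimal place, 2.1381 → 4 decimal places, 910.57 → 2 decimal places, 82.932 → 3 decimal places; limit is 1.
Rounded to 1 decimal place: 1072.2 mL.

1072.2 mL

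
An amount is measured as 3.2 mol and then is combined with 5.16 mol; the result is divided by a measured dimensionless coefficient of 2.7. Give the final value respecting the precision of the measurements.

3.1 mol

3.2 mol + 5.16 mol = 8.36 mol; the sum is limited to 1 decimal place (2 s.f.).
Carrying full precision, 8.36 ÷ 2.7 = 3.0962962963… mol; 2.7 has 2 s.f., so the result keeps min(2, 2) = 2 s.f.
Rounded to 2 significant figures: 3.1 mol.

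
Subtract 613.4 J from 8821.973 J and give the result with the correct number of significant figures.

8208.6 J

8821.973 J − 613.4 J = 8208.573 J.
Addition/subtraction keeps the fewest decimal places: 8821.973 → 3 decimal places, 613.4 → 1 decimal place; limit is 1.
Rounded to 1 decimal place: 8208.6 J.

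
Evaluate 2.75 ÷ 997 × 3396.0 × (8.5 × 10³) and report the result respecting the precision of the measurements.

8.0 × 10⁴

2.75 ÷ 997 × 3396.0 × (8.5 × 10³) = 79620.3610832…
Multiplication/division keeps the fewest significant figures: 2.75 → 3 s.f., 997 → 3 s.f., 3396.0 → 5 s.f., 8.5 × 10³ → 2 s.f.; limit is 2.
Rounded to 2 significant figures: 8.0 × 10⁴.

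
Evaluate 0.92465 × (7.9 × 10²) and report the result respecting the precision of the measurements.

0.92465 × (7.9 × 10²) = 730.4735
Multiplication/division keeps the fewest significant figures: 0.92465 → 5 s.f., 7.9 × 10² → 2 s.f.; limit is 2.
Rounded to 2 significant figures: 7.3 × 10².

7.3 × 10²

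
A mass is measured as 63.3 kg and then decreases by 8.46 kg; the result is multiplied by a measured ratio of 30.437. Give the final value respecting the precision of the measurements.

1.67 × 10^3 kg

63.3 kg − 8.46 kg = 54.84 kg; the difference is limited to 1 decimal place (3 s.f.).
Carrying full precision, 54.84 × 30.437 = 1669.16508 kg; 30.437 has 5 s.f., so the result keeps min(3, 5) = 3 s.f.
Rounded to 3 significant figures: 1.67 × 10^3 kg.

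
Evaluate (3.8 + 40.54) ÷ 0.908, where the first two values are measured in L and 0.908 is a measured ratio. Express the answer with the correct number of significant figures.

48.8 L

3.8 L + 40.54 L = 44.34 L; the sum is limited to 1 decimal place (3 s.f.).
Carrying full precision, 44.34 ÷ 0.908 = 48.8325991189… L; 0.908 has 3 s.f., so the result keeps min(3, 3) = 3 s.f.
Rounded to 3 significant figures: 48.8 L.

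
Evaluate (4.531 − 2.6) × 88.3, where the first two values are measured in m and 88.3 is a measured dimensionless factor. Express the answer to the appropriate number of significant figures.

4.531 m − 2.6 m = 1.931 m; the difference is limited to 1 decimal place (2 s.f.).
Carrying full precision, 1.931 × 88.3 = 170.5073 m; 88.3 has 3 s.f., so the result keeps min(2, 3) = 2 s.f.
Rounded to 2 significant figures: 1.7 × 10² m.

1.7 × 10² m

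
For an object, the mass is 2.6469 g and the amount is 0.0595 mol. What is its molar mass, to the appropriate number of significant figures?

molar mass = 2.6469 g ÷ 0.0595 mol = 44.4857142857… g/mol.
2.6469 has 5 significant figures; 0.0595 has 3.
Division/multiplication keeps the fewest: 3 significant figures.
Rounded: 44.5 g/mol.

44.5 g/mol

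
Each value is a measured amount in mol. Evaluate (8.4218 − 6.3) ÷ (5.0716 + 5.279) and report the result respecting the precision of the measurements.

8.4218 − 6.3 = 2.1218, limited to 1 d.p. → 2 s.f.; 5.0716 + 5.279 = 10.3506, limited to 3 d.p. → 5 s.f.
Carrying full precision, 2.1218 ÷ 10.3506 = 0.204992947269…; keep min(2, 5) = 2 s.f.
Rounded to 2 significant figures: 0.20.

0.20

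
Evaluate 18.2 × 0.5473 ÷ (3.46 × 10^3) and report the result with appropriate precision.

18.2 × 0.5473 ÷ (3.46 × 10^3) = 0.00287886127168…
Multiplication/division keeps the fewest significant figures: 18.2 → 3 s.f., 0.5473 → 4 s.f., 3.46 × 10^3 → 3 s.f.; limit is 3.
Rounded to 3 significant figures: 0.00288.

0.00288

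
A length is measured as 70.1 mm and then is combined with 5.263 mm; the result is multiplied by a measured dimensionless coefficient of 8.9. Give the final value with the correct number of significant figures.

6.7 × 10² mm

70.1 mm + 5.263 mm = 75.363 mm; the sum is limited to 1 decimal place (3 s.f.).
Carrying full precision, 75.363 × 8.9 = 670.7307 mm; 8.9 has 2 s.f., so the result keeps min(3, 2) = 2 s.f.
Rounded to 2 significant figures: 6.7 × 10² mm.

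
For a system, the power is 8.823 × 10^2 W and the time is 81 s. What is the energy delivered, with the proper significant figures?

energy delivered = 8.823 × 10^2 W × 81 s = 71466.3 J.
8.823 × 10^2 has 4 significant figures; 81 has 2.
Division/multiplication keeps the fewest: 2 significant figures.
Rounded: 7.1 × 10^4 J.

7.1 × 10^4 J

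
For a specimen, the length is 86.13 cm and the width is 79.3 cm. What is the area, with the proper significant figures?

area = 86.13 cm × 79.3 cm = 6830.109 cm².
86.13 has 4 significant figures; 79.3 has 3.
Division/multiplication keeps the fewest: 3 significant figures.
Rounded: 6.83 × 10³ cm².

6.83 × 10³ cm²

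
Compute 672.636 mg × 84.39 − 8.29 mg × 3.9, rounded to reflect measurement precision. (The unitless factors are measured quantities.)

5.673 × 10⁴ mg

672.636 × 84.39 = 56763.75204 → 5.676 × 10⁴ mg (4 s.f., last digit at the 10^1 place).
8.29 × 3.9 = 32.331 → 32 mg (2 s.f., last digit at the 10^0 place).
Difference: 56731.42104 mg; keep the coarser place, 10^1.
Result: 5.673 × 10⁴ mg.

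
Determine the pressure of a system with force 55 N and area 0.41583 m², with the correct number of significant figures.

pressure = 55 N ÷ 0.41583 m² = 132.265589303… Pa.
55 has 2 significant figures; 0.41583 has 5.
Division/multiplication keeps the fewest: 2 significant figures.
Rounded: 1.3 × 10² Pa.

1.3 × 10² Pa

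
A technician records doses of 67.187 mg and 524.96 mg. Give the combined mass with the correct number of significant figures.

67.187 mg + 524.96 mg = 592.147 mg.
Addition/subtraction keeps the fewest decimal places: 67.187 → 3 decimal places, 524.96 → 2 decimal places; limit is 2.
Rounded to 2 decimal places: 592.15 mg.

592.15 mg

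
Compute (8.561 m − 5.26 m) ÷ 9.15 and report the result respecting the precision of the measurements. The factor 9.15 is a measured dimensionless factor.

8.561 m − 5.26 m = 3.301 m; the difference is limited to 2 decimal places (3 s.f.).
Carrying full precision, 3.301 ÷ 9.15 = 0.360765027322… m; 9.15 has 3 s.f., so the result keeps min(3, 3) = 3 s.f.
Rounded to 3 significant figures: 0.361 m.

0.361 m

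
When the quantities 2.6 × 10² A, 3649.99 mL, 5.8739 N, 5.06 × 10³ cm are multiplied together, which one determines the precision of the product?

2.6 × 10² A

2.6 × 10² A → 2 s.f.; 3649.99 mL → 6 s.f.; 5.8739 N → 5 s.f.; 5.06 × 10³ cm → 3 s.f.
The fewest is 2 significant figures, from 2.6 × 10² A.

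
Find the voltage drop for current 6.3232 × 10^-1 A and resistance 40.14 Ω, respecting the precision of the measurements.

25.38 V

voltage drop = 6.3232 × 10^-1 A × 40.14 Ω = 25.3813248 V.
6.3232 × 10^-1 has 5 significant figures; 40.14 has 4.
Division/multiplication keeps the fewest: 4 significant figures.
Rounded: 25.38 V.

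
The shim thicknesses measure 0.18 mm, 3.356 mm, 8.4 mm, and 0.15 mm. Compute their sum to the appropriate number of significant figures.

0.18 mm + 3.356 mm + 8.4 mm + 0.15 mm = 12.086 mm.
Addition/subtraction keeps the fewest decimal places: 0.18 → 2 decimal places, 3.356 → 3 decimal places, 8.4 → 1 decimal place, 0.15 → 2 decimal places; limit is 1.
Rounded to 1 decimal place: 12.1 mm.

12.1 mm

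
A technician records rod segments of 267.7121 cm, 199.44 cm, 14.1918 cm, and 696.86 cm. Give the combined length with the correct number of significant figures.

1178.20 cm

267.7121 cm + 199.44 cm + 14.1918 cm + 696.86 cm = 1178.2039 cm.
Addition/subtraction keeps the fewest decimal places: 267.7121 → 4 decimal places, 199.44 → 2 decimal places, 14.1918 → 4 decimal places, 696.86 → 2 decimal places; limit is 2.
Rounded to 2 decimal places: 1178.20 cm.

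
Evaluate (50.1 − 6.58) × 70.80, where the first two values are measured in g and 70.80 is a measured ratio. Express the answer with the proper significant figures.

50.1 g − 6.58 g = 43.52 g; the difference is limited to 1 decimal place (3 s.f.).
Carrying full precision, 43.52 × 70.80 = 3081.216 g; 70.80 has 4 s.f., so the result keeps min(3, 4) = 3 s.f.
Rounded to 3 significant figures: 3.08 × 10^3 g.

3.08 × 10^3 g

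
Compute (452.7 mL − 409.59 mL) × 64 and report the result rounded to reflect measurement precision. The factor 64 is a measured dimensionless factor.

2.8 × 10^3 mL

452.7 mL − 409.59 mL = 43.11 mL; the difference is limited to 1 decimal place (3 s.f.).
Carrying full precision, 43.11 × 64 = 2759.04 mL; 64 has 2 s.f., so the result keeps min(3, 2) = 2 s.f.
Rounded to 2 significant figures: 2.8 × 10^3 mL.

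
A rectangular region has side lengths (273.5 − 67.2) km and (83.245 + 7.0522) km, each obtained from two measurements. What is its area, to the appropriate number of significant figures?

273.5 − 67.2 = 206.3, limited to 1 d.p. → 4 s.f.; 83.245 + 7.0522 = 90.2972, limited to 3 d.p. → 5 s.f.
Carrying full precision, 206.3 × 90.2972 = 18628.31236; keep min(4, 5) = 4 s.f.
Rounded to 4 significant figures: 1.863 × 10⁴ km².

1.863 × 10⁴ km²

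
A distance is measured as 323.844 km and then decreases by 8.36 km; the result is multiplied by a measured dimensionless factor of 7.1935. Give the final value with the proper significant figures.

323.844 km − 8.36 km = 315.484 km; the difference is limited to 2 decimal places (5 s.f.).
Carrying full precision, 315.484 × 7.1935 = 2269.434154 km; 7.1935 has 5 s.f., so the result keeps min(5, 5) = 5 s.f.
Rounded to 5 significant figures: 2269.4 km.

2269.4 km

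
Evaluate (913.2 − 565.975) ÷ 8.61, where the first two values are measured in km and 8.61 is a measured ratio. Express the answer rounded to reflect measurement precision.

40.3 km

913.2 km − 565.975 km = 347.225 km; the difference is limited to 1 decimal place (4 s.f.).
Carrying full precision, 347.225 ÷ 8.61 = 40.3281068525… km; 8.61 has 3 s.f., so the result keeps min(4, 3) = 3 s.f.
Rounded to 3 significant figures: 40.3 km.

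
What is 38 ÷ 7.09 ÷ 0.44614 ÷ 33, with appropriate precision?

38 ÷ 7.09 ÷ 0.44614 ÷ 33 = 0.36404264289…
Multiplication/division keeps the fewest significant figures: 38 → 2 s.f., 7.09 → 3 s.f., 0.44614 → 5 s.f., 33 → 2 s.f.; limit is 2.
Rounded to 2 significant figures: 0.36.

0.36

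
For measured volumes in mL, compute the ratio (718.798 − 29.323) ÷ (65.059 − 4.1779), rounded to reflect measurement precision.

11.325

718.798 − 29.323 = 689.475, limited to 3 d.p. → 6 s.f.; 65.059 − 4.1779 = 60.8811, limited to 3 d.p. → 5 s.f.
Carrying full precision, 689.475 ÷ 60.8811 = 11.324943209…; keep min(6, 5) = 5 s.f.
Rounded to 5 significant figures: 11.325.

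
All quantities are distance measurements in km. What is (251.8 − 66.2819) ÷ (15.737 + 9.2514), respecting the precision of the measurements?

7.424

251.8 − 66.2819 = 185.5181, limited to 1 d.p. → 4 s.f.; 15.737 + 9.2514 = 24.9884, limited to 3 d.p. → 5 s.f.
Carrying full precision, 185.5181 ÷ 24.9884 = 7.42416881433…; keep min(4, 5) = 4 s.f.
Rounded to 4 significant figures: 7.424.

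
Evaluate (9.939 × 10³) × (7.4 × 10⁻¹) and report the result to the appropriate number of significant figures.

7.4 × 10³

(9.939 × 10³) × (7.4 × 10⁻¹) = 7354.86
Multiplication/division keeps the fewest significant figures: 9.939 × 10³ → 4 s.f., 7.4 × 10⁻¹ → 2 s.f.; limit is 2.
Rounded to 2 significant figures: 7.4 × 10³.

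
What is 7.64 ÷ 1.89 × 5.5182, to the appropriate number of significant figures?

7.64 ÷ 1.89 × 5.5182 = 22.3063746032…
Multiplication/division keeps the fewest significant figures: 7.64 → 3 s.f., 1.89 → 3 s.f., 5.5182 → 5 s.f.; limit is 3.
Rounded to 3 significant figures: 22.3.

22.3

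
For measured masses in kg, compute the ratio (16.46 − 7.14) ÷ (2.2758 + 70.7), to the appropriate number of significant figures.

0.128

16.46 − 7.14 = 9.32, limited to 2 d.p. → 3 s.f.; 2.2758 + 70.7 = 72.9758, limited to 1 d.p. → 3 s.f.
Carrying full precision, 9.32 ÷ 72.9758 = 0.1277135708…; keep min(3, 3) = 3 s.f.
Rounded to 3 significant figures: 0.128.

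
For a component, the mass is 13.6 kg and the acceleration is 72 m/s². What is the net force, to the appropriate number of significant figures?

9.8 × 10² N

net force = 13.6 kg × 72 m/s² = 979.2 N.
13.6 has 3 significant figures; 72 has 2.
Division/multiplication keeps the fewest: 2 significant figures.
Rounded: 9.8 × 10² N.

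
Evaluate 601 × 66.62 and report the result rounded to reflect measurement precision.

4.00 × 10⁴

601 × 66.62 = 40038.62
Multiplication/division keeps the fewest significant figures: 601 → 3 s.f., 66.62 → 4 s.f.; limit is 3.
Rounded to 3 significant figures: 4.00 × 10⁴.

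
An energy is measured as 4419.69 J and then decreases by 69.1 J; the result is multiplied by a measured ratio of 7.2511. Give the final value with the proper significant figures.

31547 J

4419.69 J − 69.1 J = 4350.59 J; the difference is limited to 1 decimal place (5 s.f.).
Carrying full precision, 4350.59 × 7.2511 = 31546.563149 J; 7.2511 has 5 s.f., so the result keeps min(5, 5) = 5 s.f.
Rounded to 5 significant figures: 31547 J.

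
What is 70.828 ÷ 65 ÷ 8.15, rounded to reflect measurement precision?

0.13

70.828 ÷ 65 ÷ 8.15 = 0.133700802265…
Multiplication/division keeps the fewest significant figures: 70.828 → 5 s.f., 65 → 2 s.f., 8.15 → 3 s.f.; limit is 2.
Rounded to 2 significant figures: 0.13.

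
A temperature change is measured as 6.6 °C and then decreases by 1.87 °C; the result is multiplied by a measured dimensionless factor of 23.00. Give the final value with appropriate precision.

1.1 × 10^2 °C

6.6 °C − 1.87 °C = 4.73 °C; the difference is limited to 1 decimal place (2 s.f.).
Carrying full precision, 4.73 × 23.00 = 108.79 °C; 23.00 has 4 s.f., so the result keeps min(2, 4) = 2 s.f.
Rounded to 2 significant figures: 1.1 × 10^2 °C.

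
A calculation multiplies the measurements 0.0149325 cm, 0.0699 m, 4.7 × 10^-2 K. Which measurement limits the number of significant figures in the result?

0.0149325 cm → 6 s.f.; 0.0699 m → 3 s.f.; 4.7 × 10^-2 K → 2 s.f.
The fewest is 2 significant figures, from 4.7 × 10^-2 K.

4.7 × 10^-2 K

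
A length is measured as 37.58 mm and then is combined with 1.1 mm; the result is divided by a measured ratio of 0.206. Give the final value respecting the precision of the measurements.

37.58 mm + 1.1 mm = 38.68 mm; the sum is limited to 1 decimal place (3 s.f.).
Carrying full precision, 38.68 ÷ 0.206 = 187.766990291… mm; 0.206 has 3 s.f., so the result keeps min(3, 3) = 3 s.f.
Rounded to 3 significant figures: 188 mm.

188 mm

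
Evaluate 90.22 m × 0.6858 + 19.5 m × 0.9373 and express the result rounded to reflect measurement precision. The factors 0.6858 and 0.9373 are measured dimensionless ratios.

90.22 × 0.6858 = 61.872876 → 61.87 m (4 s.f., last digit at the 10^-2 place).
19.5 × 0.9373 = 18.27735 → 18.3 m (3 s.f., last digit at the 10^-1 place).
Sum: 80.150226 m; keep the coarser place, 10^-1.
Result: 80.2 m.

80.2 m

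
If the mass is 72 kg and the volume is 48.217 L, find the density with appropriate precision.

density = 72 kg ÷ 48.217 L = 1.49324926893… kg/L.
72 has 2 significant figures; 48.217 has 5.
Division/multiplication keeps the fewest: 2 significant figures.
Rounded: 1.5 kg/L.

1.5 kg/L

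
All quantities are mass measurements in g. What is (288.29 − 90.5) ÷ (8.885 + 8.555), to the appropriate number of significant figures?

11.34

288.29 − 90.5 = 197.79, limited to 1 d.p. → 4 s.f.; 8.885 + 8.555 = 17.440, limited to 3 d.p. → 5 s.f.
Carrying full precision, 197.79 ÷ 17.440 = 11.3411697248…; keep min(4, 5) = 4 s.f.
Rounded to 4 significant figures: 11.34.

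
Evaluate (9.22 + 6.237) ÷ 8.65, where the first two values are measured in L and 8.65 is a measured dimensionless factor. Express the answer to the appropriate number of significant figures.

9.22 L + 6.237 L = 15.457 L; the sum is limited to 2 decimal places (4 s.f.).
Carrying full precision, 15.457 ÷ 8.65 = 1.78693641618… L; 8.65 has 3 s.f., so the result keeps min(4, 3) = 3 s.f.
Rounded to 3 significant figures: 1.79 L.

1.79 L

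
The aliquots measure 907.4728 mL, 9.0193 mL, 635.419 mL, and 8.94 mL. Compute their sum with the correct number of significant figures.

907.4728 mL + 9.0193 mL + 635.419 mL + 8.94 mL = 1560.8511 mL.
Addition/subtraction keeps the fewest decimal places: 907.4728 → 4 decimal places, 9.0193 → 4 decimal places, 635.419 → 3 decimal places, 8.94 → 2 decimal places; limit is 2.
Rounded to 2 decimal places: 1560.85 mL.

1560.85 mL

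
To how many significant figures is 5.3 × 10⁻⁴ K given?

5.3 × 10⁻⁴: in scientific notation every digit of the coefficient is significant.

2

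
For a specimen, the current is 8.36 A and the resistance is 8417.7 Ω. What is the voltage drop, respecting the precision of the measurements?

7.04 × 10^4 V

voltage drop = 8.36 A × 8417.7 Ω = 70371.972 V.
8.36 has 3 significant figures; 8417.7 has 5.
Division/multiplication keeps the fewest: 3 significant figures.
Rounded: 7.04 × 10^4 V.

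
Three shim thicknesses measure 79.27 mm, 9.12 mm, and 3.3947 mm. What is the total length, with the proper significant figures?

91.78 mm

79.27 mm + 9.12 mm + 3.3947 mm = 91.7847 mm.
Addition/subtraction keeps the fewest decimal places: 79.27 → 2 decimal places, 9.12 → 2 decimal places, 3.3947 → 4 decimal places; limit is 2.
Rounded to 2 decimal places: 91.78 mm.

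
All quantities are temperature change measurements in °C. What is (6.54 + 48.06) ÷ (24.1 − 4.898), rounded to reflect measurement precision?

2.84

6.54 + 48.06 = 54.60, limited to 2 d.p. → 4 s.f.; 24.1 − 4.898 = 19.202, limited to 1 d.p. → 3 s.f.
Carrying full precision, 54.60 ÷ 19.202 = 2.8434538069…; keep min(4, 3) = 3 s.f.
Rounded to 3 significant figures: 2.84.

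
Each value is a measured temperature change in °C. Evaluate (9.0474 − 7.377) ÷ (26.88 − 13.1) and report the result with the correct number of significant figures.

0.121

9.0474 − 7.377 = 1.6704, limited to 3 d.p. → 4 s.f.; 26.88 − 13.1 = 13.78, limited to 1 d.p. → 3 s.f.
Carrying full precision, 1.6704 ÷ 13.78 = 0.1212191582…; keep min(4, 3) = 3 s.f.
Rounded to 3 significant figures: 0.121.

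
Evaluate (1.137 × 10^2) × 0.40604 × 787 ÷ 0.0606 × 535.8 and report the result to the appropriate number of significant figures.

3.21 × 10^8

(1.137 × 10^2) × 0.40604 × 787 ÷ 0.0606 × 535.8 = 321243316.769…
Multiplication/division keeps the fewest significant figures: 1.137 × 10^2 → 4 s.f., 0.40604 → 5 s.f., 787 → 3 s.f., 0.0606 → 3 s.f., 535.8 → 4 s.f.; limit is 3.
Rounded to 3 significant figures: 3.21 × 10^8.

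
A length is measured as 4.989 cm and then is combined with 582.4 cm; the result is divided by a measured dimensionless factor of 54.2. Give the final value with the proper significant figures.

4.989 cm + 582.4 cm = 587.389 cm; the sum is limited to 1 decimal place (4 s.f.).
Carrying full precision, 587.389 ÷ 54.2 = 10.8374354244… cm; 54.2 has 3 s.f., so the result keeps min(4, 3) = 3 s.f.
Rounded to 3 significant figures: 10.8 cm.

10.8 cm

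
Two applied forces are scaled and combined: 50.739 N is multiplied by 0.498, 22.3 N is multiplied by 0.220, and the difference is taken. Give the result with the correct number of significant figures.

50.739 × 0.498 = 25.268022 → 25.3 N (3 s.f., last digit at the 10^-1 place).
22.3 × 0.220 = 4.906 → 4.91 N (3 s.f., last digit at the 10^-2 place).
Difference: 20.362022 N; keep the coarser place, 10^-1.
Result: 20.4 N.

20.4 N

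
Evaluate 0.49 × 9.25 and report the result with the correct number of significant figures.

4.5

0.49 × 9.25 = 4.5325
Multiplication/division keeps the fewest significant figures: 0.49 → 2 s.f., 9.25 → 3 s.f.; limit is 2.
Rounded to 2 significant figures: 4.5.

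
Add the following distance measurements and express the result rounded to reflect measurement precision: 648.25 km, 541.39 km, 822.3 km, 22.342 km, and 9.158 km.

648.25 km + 541.39 km + 822.3 km + 22.342 km + 9.158 km = 2043.440 km.
Addition/subtraction keeps the fewest decimal places: 648.25 → 2 decimal places, 541.39 → 2 decimal places, 822.3 → 1 decimal place, 22.342 → 3 decimal places, 9.158 → 3 decimal places; limit is 1.
Rounded to 1 decimal place: 2.0434 × 10^3 km.

2.0434 × 10^3 km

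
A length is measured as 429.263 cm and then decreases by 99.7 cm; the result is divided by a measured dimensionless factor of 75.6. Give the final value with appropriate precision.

429.263 cm − 99.7 cm = 329.563 cm; the difference is limited to 1 decimal place (4 s.f.).
Carrying full precision, 329.563 ÷ 75.6 = 4.3592989418… cm; 75.6 has 3 s.f., so the result keeps min(4, 3) = 3 s.f.
Rounded to 3 significant figures: 4.36 cm.

4.36 cm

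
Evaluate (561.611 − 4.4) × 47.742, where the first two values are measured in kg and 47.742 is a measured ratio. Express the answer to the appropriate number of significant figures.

561.611 kg − 4.4 kg = 557.211 kg; the difference is limited to 1 decimal place (4 s.f.).
Carrying full precision, 557.211 × 47.742 = 26602.367562 kg; 47.742 has 5 s.f., so the result keeps min(4, 5) = 4 s.f.
Rounded to 4 significant figures: 2.660 × 10⁴ kg.

2.660 × 10⁴ kg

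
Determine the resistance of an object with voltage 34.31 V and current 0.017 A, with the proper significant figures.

resistance = 34.31 V ÷ 0.017 A = 2018.23529412… Ω.
34.31 has 4 significant figures; 0.017 has 2.
Division/multiplication keeps the fewest: 2 significant figures.
Rounded: 2.0 × 10^3 Ω.

2.0 × 10^3 Ω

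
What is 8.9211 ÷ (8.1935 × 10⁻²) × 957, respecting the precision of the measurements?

1.04 × 10⁵

8.9211 ÷ (8.1935 × 10⁻²) × 957 = 104198.360896…
Multiplication/division keeps the fewest significant figures: 8.9211 → 5 s.f., 8.1935 × 10⁻² → 5 s.f., 957 → 3 s.f.; limit is 3.
Rounded to 3 significant figures: 1.04 × 10⁵.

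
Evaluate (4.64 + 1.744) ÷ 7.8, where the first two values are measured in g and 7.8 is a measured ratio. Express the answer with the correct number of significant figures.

0.82 g

4.64 g + 1.744 g = 6.384 g; the sum is limited to 2 decimal places (3 s.f.).
Carrying full precision, 6.384 ÷ 7.8 = 0.818461538462… g; 7.8 has 2 s.f., so the result keeps min(3, 2) = 2 s.f.
Rounded to 2 significant figures: 0.82 g.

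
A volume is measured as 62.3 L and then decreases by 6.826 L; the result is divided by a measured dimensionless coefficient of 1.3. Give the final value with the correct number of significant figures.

43 L

62.3 L − 6.826 L = 55.474 L; the difference is limited to 1 decimal place (3 s.f.).
Carrying full precision, 55.474 ÷ 1.3 = 42.6723076923… L; 1.3 has 2 s.f., so the result keeps min(3, 2) = 2 s.f.
Rounded to 2 significant figures: 43 L.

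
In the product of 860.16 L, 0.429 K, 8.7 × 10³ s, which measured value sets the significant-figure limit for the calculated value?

8.7 × 10³ s

860.16 L → 5 s.f.; 0.429 K → 3 s.f.; 8.7 × 10³ s → 2 s.f.
The fewest is 2 significant figures, from 8.7 × 10³ s.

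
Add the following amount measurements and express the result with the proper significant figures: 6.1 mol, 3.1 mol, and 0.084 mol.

6.1 mol + 3.1 mol + 0.084 mol = 9.284 mol.
Addition/subtraction keeps the fewest decimal places: 6.1 → 1 decimal place, 3.1 → 1 decimal place, 0.084 → 3 decimal places; limit is 1.
Rounded to 1 decimal place: 9.3 mol.

9.3 mol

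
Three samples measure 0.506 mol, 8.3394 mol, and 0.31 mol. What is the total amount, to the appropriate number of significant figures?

9.16 mol

0.506 mol + 8.3394 mol + 0.31 mol = 9.1554 mol.
Addition/subtraction keeps the fewest decimal places: 0.506 → 3 decimal places, 8.3394 → 4 decimal places, 0.31 → 2 decimal places; limit is 2.
Rounded to 2 decimal places: 9.16 mol.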